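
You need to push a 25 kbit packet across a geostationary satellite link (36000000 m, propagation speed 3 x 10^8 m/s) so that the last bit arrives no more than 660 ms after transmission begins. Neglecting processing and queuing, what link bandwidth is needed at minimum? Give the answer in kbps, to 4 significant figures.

Propagation delay = 36000000 / 300000000 = 120 ms.
Transmission budget = 660 − 120 = 540 ms.
R ≥ L / t_tx = 25000 bits / 0.54 s = 46.30 kbps.

46.30 kbps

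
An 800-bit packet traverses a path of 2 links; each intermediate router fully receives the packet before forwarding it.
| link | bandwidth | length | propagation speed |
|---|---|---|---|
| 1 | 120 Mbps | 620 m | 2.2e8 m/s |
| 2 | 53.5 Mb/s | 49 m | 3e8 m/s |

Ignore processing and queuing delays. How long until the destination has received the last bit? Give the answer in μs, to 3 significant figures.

24.6 μs

Transmission delays (L/R per hop): 6.66667, 14.9533 μs; sum = 21.6199 μs.
Propagation delays (d/s per hop): 2.81818, 0.163333 μs; sum = 2.98152 μs.
End-to-end = 24.6 μs.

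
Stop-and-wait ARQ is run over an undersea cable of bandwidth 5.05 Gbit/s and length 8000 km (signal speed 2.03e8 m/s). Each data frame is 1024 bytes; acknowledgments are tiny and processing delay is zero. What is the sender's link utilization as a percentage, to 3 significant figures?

t_tx = L/R = 8192/5050000000 = 1.62218e-06 s.
t_prop = 8000000/2.03e+08 = 0.0394089 s; RTT = 0.0788177 s.
Cycle = t_tx + RTT = 0.0788194 s.
Utilization = t_tx / cycle = 1.62218e-06/0.0788194 = 0.00206 %.

0.00206 %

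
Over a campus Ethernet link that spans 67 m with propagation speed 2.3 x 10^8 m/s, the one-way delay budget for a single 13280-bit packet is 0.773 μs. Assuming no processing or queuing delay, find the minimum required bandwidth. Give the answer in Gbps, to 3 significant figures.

27.6 Gbps

Propagation delay = 67 / 2.3e+08 = 0.291304 μs.
Transmission budget = 0.773 − 0.291304 = 0.481696 μs.
R ≥ L / t_tx = 13280 bits / 4.81696e-07 s = 27.6 Gbps.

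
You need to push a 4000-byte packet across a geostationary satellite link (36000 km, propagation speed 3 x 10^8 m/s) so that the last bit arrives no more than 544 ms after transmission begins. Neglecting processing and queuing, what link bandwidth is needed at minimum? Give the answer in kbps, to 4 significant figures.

75.47 kbps

L = 32000 bits.
Propagation delay = 36000000 / 300000000 = 120 ms.
Transmission budget = 544 − 120 = 424 ms.
R ≥ L / t_tx = 32000 bits / 0.424 s = 75.47 kbps.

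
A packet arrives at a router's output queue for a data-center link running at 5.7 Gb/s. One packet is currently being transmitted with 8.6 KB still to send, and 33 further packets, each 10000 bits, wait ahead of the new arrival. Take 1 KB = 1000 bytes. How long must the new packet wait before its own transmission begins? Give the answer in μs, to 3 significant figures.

70.0 μs

Each queued packet: L/R = 10000/5700000000 = 1.75439 μs.
33 queued → 57.8947 μs.
Plus remaining 68800 bits of current packet: 12.0702 μs.
Queuing delay = 70.0 μs.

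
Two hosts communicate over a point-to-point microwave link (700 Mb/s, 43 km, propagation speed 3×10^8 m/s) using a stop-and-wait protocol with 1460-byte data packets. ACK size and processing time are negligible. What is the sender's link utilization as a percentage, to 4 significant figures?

5.500 %

t_tx = L/R = 11680/700000000 = 1.66857e-05 s.
t_prop = 43000/300000000 = 0.000143333 s; RTT = 0.000286667 s.
Cycle = t_tx + RTT = 0.000303352 s.
Utilization = t_tx / cycle = 1.66857e-05/0.000303352 = 5.500 %.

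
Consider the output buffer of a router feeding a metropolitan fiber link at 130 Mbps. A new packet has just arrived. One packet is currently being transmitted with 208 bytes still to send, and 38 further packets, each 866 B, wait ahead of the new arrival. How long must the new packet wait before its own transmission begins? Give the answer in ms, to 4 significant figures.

Each queued packet: L/R = 6928/130000000 = 0.0532923 ms.
38 queued → 2.02511 ms.
Plus remaining 1664 bits of current packet: 0.0128 ms.
Queuing delay = 2.038 ms.

2.038 ms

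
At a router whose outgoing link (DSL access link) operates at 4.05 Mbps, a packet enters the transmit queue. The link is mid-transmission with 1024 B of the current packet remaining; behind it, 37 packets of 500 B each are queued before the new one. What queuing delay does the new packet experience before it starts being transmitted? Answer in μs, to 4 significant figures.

Each queued packet: L/R = 4000/4050000 = 987.654 μs.
37 queued → 36543.2 μs.
Plus remaining 8192 bits of current packet: 2022.72 μs.
Queuing delay = 38570 μs.

38570 μs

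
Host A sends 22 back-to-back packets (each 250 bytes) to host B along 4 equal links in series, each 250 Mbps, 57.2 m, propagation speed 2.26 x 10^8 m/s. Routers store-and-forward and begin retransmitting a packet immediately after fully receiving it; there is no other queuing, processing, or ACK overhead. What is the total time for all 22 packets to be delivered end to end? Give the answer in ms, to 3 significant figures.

Per-hop transmission t_tx = L/R = 2000/250000000 = 0.008 ms.
Per-hop propagation t_prop = 57.2/2.26e+08 = 0.000253097 ms.
Pipeline fill: first packet needs 4·t_tx to clear all hops; remaining 21 packets each add one t_tx.
Total = (4+22-1)·t_tx + 4·t_prop = 25·0.008 + 4·0.000253097 = 0.201 ms.

0.201 ms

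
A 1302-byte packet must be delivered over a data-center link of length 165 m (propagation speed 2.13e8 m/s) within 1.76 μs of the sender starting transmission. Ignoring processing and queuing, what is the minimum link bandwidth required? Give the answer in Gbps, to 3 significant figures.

L = 10416 bits.
Propagation delay = 165 / 213000000 = 0.774648 μs.
Transmission budget = 1.76 − 0.774648 = 0.985352 μs.
R ≥ L / t_tx = 10416 bits / 9.85352e-07 s = 10.6 Gbps.

10.6 Gbps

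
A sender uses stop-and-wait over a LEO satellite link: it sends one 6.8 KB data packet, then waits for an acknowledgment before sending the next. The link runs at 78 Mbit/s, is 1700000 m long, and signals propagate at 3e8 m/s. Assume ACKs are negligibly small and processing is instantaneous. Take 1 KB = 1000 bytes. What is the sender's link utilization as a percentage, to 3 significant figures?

5.80 %

t_tx = L/R = 54400/78000000 = 0.000697436 s.
t_prop = 1700000/300000000 = 0.00566667 s; RTT = 0.0113333 s.
Cycle = t_tx + RTT = 0.0120308 s.
Utilization = t_tx / cycle = 0.000697436/0.0120308 = 5.80 %.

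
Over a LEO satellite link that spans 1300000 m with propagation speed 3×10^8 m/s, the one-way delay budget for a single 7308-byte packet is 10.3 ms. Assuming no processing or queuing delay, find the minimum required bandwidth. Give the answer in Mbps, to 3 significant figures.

L = 58464 bits.
Propagation delay = 1300000 / 300000000 = 4.33333 ms.
Transmission budget = 10.3 − 4.33333 = 5.96667 ms.
R ≥ L / t_tx = 58464 bits / 0.00596667 s = 9.80 Mbps.

9.80 Mbps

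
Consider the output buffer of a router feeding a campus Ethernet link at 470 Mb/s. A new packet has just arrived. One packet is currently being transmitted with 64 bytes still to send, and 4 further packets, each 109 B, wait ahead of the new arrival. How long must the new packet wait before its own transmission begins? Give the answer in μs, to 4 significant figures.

Each queued packet: L/R = 872/470000000 = 1.85532 μs.
4 queued → 7.42128 μs.
Plus remaining 512 bits of current packet: 1.08936 μs.
Queuing delay = 8.511 μs.

8.511 μs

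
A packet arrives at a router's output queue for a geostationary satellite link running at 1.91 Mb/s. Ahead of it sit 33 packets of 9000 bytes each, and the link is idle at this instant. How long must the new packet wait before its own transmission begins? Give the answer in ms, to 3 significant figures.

1240 ms

Each queued packet: L/R = 72000/1910000 = 37.6963 ms.
33 queued → 1243.98 ms.
Queuing delay = 1240 ms.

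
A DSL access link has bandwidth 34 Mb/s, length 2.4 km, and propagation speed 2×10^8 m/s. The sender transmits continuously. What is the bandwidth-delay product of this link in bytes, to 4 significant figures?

Propagation delay = 2400 / 200000000 = 1.2e-05 s.
BDP = R × t_prop = 34000000 × 1.2e-05 = 408 bits.
In bytes: 408/8 = 51.00 bytes.

51.00 bytes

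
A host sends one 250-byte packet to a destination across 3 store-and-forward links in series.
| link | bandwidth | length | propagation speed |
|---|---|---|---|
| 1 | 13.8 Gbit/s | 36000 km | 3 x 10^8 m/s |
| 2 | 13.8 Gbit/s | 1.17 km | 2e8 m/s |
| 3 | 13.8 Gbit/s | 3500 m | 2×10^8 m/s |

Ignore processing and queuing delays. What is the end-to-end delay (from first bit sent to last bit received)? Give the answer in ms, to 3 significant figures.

L = 250 × 8 = 2000 bits.
Transmission delay per hop = L/R = 2000/13800000000 = 0.000144928 ms; 3 hops → 0.000434783 ms.
Propagation delays (d/s per hop): 120, 0.00585, 0.0175 ms; sum = 120.023 ms.
End-to-end = 120 ms.

120 ms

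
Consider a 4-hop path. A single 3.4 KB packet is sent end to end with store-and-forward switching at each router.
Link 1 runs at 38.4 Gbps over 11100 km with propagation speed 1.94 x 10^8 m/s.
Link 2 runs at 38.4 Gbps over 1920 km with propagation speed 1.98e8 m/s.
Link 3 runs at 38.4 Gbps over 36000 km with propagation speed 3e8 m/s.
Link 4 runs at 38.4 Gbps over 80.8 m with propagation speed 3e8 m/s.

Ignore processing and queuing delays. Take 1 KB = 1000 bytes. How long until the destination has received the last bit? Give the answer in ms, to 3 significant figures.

L = 27200 bits.
Transmission delay per hop = L/R = 27200/38400000000 = 0.000708333 ms; 4 hops → 0.00283333 ms.
Propagation delays (d/s per hop): 57.2165, 9.69697, 120, 0.000269333 ms; sum = 186.914 ms.
End-to-end = 187 ms.

187 ms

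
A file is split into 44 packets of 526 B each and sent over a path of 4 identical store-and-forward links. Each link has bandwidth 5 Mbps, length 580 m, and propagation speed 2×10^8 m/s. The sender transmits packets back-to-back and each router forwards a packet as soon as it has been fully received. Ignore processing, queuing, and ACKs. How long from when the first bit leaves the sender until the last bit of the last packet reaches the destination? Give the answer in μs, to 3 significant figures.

39600 μs

Per-hop transmission t_tx = L/R = 4208/5000000 = 841.6 μs.
Per-hop propagation t_prop = 580/200000000 = 2.9 μs.
Pipeline fill: first packet needs 4·t_tx to clear all hops; remaining 43 packets each add one t_tx.
Total = (4+44-1)·t_tx + 4·t_prop = 47·841.6 + 4·2.9 = 39600 μs.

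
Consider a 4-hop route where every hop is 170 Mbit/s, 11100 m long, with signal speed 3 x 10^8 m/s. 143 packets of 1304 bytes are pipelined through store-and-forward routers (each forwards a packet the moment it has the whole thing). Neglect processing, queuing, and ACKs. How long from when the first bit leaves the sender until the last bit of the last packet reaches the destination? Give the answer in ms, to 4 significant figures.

9.107 ms

Per-hop transmission t_tx = L/R = 10432/170000000 = 0.0613647 ms.
Per-hop propagation t_prop = 11100/300000000 = 0.037 ms.
Pipeline fill: first packet needs 4·t_tx to clear all hops; remaining 142 packets each add one t_tx.
Total = (4+143-1)·t_tx + 4·t_prop = 146·0.0613647 + 4·0.037 = 9.107 ms.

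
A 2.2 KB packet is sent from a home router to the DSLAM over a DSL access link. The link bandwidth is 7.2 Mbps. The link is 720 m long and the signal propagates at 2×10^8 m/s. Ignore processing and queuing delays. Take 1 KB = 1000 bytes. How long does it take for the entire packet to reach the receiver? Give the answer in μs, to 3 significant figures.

L = 17600 bits.
Transmission delay = L/R = 17600 / 7200000 = 2444.44 μs.
Propagation delay = d/s = 720 m / 200000000 m/s = 3.6 μs.
Total = 2450 μs.

2450 μs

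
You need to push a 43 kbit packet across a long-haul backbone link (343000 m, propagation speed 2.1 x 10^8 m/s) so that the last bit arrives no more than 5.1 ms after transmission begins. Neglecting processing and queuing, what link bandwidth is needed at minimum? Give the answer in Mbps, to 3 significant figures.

Propagation delay = 343000 / 210000000 = 1.63333 ms.
Transmission budget = 5.1 − 1.63333 = 3.46667 ms.
R ≥ L / t_tx = 43000 bits / 0.00346667 s = 12.4 Mbps.

12.4 Mbps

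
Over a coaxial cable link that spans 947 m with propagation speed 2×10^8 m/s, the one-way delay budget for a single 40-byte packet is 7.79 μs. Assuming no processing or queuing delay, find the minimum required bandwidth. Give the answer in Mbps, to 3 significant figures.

105 Mbps

L = 320 bits.
Propagation delay = 947 / 200000000 = 4.735 μs.
Transmission budget = 7.79 − 4.735 = 3.055 μs.
R ≥ L / t_tx = 320 bits / 3.055e-06 s = 105 Mbps.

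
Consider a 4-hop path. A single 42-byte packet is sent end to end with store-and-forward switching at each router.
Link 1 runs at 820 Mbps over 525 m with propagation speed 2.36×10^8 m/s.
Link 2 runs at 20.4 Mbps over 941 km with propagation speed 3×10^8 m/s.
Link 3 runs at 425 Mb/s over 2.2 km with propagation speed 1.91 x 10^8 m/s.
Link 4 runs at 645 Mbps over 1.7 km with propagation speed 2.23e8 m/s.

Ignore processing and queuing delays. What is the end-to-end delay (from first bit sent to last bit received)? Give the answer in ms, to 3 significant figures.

3.18 ms

L = 42 × 8 = 336 bits.
Transmission delays (L/R per hop): 0.000409756, 0.0164706, 0.000790588, 0.00052093 ms; sum = 0.0181919 ms.
Propagation delays (d/s per hop): 0.00222458, 3.13667, 0.0115183, 0.00762332 ms; sum = 3.15803 ms.
End-to-end = 3.18 ms.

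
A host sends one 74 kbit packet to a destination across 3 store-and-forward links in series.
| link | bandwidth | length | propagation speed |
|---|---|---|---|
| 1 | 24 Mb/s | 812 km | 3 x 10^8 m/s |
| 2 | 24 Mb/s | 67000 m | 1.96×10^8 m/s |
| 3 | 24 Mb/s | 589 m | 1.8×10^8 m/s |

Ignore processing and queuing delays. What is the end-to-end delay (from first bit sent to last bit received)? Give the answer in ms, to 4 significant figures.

12.30 ms

L = 74000 bits.
Transmission delay per hop = L/R = 74000/24000000 = 3.08333 ms; 3 hops → 9.25 ms.
Propagation delays (d/s per hop): 2.70667, 0.341837, 0.00327222 ms; sum = 3.05178 ms.
End-to-end = 12.30 ms.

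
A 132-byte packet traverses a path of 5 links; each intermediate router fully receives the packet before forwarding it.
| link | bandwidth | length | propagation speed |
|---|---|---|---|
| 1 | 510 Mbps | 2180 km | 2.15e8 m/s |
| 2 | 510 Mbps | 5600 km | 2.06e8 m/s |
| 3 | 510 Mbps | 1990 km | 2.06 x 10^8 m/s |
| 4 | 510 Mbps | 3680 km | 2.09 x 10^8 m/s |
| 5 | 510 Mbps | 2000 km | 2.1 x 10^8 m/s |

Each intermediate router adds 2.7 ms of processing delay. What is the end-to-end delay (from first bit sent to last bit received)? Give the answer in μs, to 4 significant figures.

L = 132 × 8 = 1056 bits.
Transmission delay per hop = L/R = 1056/510000000 = 2.07059 μs; 5 hops → 10.3529 μs.
Propagation delays (d/s per hop): 10139.5, 27184.5, 9660.19, 17607.7, 9523.81 μs; sum = 74115.7 μs.
Processing at 4 router(s): 4 × 2.7 ms = 10800 μs.
End-to-end = 84930 μs.

84930 μs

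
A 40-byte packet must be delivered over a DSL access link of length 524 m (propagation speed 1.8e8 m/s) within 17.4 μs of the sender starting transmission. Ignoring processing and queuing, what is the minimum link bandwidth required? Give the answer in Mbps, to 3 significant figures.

22.1 Mbps

L = 320 bits.
Propagation delay = 524 / 180000000 = 2.91111 μs.
Transmission budget = 17.4 − 2.91111 = 14.4889 μs.
R ≥ L / t_tx = 320 bits / 1.44889e-05 s = 22.1 Mbps.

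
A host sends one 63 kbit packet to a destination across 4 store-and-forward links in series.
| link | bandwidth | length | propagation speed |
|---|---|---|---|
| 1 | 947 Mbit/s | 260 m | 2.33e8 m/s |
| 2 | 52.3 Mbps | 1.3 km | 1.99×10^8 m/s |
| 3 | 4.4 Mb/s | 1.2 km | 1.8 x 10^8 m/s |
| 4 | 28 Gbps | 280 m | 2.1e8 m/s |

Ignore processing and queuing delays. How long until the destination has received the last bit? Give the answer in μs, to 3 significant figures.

15600 μs

L = 63000 bits.
Transmission delays (L/R per hop): 66.5259, 1204.59, 14318.2, 2.25 μs; sum = 15591.5 μs.
Propagation delays (d/s per hop): 1.11588, 6.53266, 6.66667, 1.33333 μs; sum = 15.6485 μs.
End-to-end = 15600 μs.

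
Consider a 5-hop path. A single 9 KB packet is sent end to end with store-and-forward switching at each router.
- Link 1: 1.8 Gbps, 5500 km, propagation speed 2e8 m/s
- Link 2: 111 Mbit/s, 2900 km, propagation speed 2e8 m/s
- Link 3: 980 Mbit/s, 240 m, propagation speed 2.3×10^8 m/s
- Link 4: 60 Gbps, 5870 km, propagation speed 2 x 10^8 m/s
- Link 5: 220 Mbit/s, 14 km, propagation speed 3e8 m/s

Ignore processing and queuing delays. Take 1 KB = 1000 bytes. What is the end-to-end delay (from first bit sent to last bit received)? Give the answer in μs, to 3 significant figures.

72500 μs

L = 72000 bits.
Transmission delays (L/R per hop): 40, 648.649, 73.4694, 1.2, 327.273 μs; sum = 1090.59 μs.
Propagation delays (d/s per hop): 27500, 14500, 1.04348, 29350, 46.6667 μs; sum = 71397.7 μs.
End-to-end = 72500 μs.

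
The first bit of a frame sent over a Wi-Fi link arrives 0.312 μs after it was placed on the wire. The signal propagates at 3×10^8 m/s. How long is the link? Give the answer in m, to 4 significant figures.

d = s × t_prop = 300000000 × 3.12e-07 = 93.60 m.

93.60 m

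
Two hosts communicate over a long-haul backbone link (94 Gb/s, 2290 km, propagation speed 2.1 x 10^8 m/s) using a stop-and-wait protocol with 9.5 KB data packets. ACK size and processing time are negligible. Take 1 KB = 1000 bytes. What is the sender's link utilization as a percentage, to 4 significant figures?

t_tx = L/R = 76000/94000000000 = 8.08511e-07 s.
t_prop = 2290000/210000000 = 0.0109048 s; RTT = 0.0218095 s.
Cycle = t_tx + RTT = 0.0218103 s.
Utilization = t_tx / cycle = 8.08511e-07/0.0218103 = 0.003707 %.

0.003707 %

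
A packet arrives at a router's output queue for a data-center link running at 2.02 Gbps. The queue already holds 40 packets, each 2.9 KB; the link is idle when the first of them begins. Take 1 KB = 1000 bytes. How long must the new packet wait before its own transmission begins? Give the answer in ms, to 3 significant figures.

0.459 ms

Each queued packet: L/R = 23200/2020000000 = 0.0114851 ms.
40 queued → 0.459406 ms.
Queuing delay = 0.459 ms.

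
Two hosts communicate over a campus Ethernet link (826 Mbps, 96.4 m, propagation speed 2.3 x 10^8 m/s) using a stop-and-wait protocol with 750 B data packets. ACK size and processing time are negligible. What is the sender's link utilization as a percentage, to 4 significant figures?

89.65 %

t_tx = L/R = 6000/826000000 = 7.26392e-06 s.
t_prop = 96.4/2.3e+08 = 4.1913e-07 s; RTT = 8.38261e-07 s.
Cycle = t_tx + RTT = 8.10218e-06 s.
Utilization = t_tx / cycle = 7.26392e-06/8.10218e-06 = 89.65 %.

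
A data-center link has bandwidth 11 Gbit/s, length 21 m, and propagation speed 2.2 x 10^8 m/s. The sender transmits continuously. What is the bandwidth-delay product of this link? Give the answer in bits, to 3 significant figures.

1050 bits

Propagation delay = 21 / 2.2e+08 = 9.54545e-08 s.
BDP = R × t_prop = 11000000000 × 9.54545e-08 = 1050 bits.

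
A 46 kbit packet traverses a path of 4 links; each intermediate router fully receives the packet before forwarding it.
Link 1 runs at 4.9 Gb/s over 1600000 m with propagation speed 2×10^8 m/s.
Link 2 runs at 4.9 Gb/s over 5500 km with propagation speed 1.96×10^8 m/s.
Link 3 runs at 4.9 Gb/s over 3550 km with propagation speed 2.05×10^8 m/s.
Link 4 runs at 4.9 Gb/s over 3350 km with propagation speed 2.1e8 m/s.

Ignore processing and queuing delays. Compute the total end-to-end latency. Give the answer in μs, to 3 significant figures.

69400 μs

L = 46000 bits.
Transmission delay per hop = L/R = 46000/4900000000 = 9.38776 μs; 4 hops → 37.551 μs.
Propagation delays (d/s per hop): 8000, 28061.2, 17317.1, 15952.4 μs; sum = 69330.7 μs.
End-to-end = 69400 μs.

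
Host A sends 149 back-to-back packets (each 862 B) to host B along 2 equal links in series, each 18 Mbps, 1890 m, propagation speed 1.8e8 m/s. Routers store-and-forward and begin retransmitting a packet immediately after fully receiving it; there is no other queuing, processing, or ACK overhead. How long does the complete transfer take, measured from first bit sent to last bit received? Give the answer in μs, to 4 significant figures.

57490 μs

Per-hop transmission t_tx = L/R = 6896/18000000 = 383.111 μs.
Per-hop propagation t_prop = 1890/180000000 = 10.5 μs.
Pipeline fill: first packet needs 2·t_tx to clear all hops; remaining 148 packets each add one t_tx.
Total = (2+149-1)·t_tx + 2·t_prop = 150·383.111 + 2·10.5 = 57490 μs.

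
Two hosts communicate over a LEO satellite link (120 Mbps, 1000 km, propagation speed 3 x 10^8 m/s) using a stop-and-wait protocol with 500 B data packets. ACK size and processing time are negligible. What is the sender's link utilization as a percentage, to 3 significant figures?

0.498 %

t_tx = L/R = 4000/120000000 = 3.33333e-05 s.
t_prop = 1000000/300000000 = 0.00333333 s; RTT = 0.00666667 s.
Cycle = t_tx + RTT = 0.0067 s.
Utilization = t_tx / cycle = 3.33333e-05/0.0067 = 0.498 %.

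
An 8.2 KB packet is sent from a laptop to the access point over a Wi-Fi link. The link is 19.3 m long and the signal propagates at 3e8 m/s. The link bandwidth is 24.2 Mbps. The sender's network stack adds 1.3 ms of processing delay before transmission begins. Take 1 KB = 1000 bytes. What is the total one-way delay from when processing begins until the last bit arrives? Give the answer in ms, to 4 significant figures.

4.011 ms

L = 65600 bits.
Transmission delay = L/R = 65600 / 24200000 = 2.71074 ms.
Propagation delay = d/s = 19.3 m / 300000000 m/s = 6.43333e-05 ms.
Plus processing delay 1.3 ms = 1.3 ms.
Total = 4.011 ms.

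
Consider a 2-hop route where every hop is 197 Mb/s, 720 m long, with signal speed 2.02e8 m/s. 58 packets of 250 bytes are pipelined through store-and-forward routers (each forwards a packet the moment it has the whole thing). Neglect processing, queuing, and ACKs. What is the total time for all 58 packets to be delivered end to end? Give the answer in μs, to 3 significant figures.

606 μs

Per-hop transmission t_tx = L/R = 2000/197000000 = 10.1523 μs.
Per-hop propagation t_prop = 720/202000000 = 3.56436 μs.
Pipeline fill: first packet needs 2·t_tx to clear all hops; remaining 57 packets each add one t_tx.
Total = (2+58-1)·t_tx + 2·t_prop = 59·10.1523 + 2·3.56436 = 606 μs.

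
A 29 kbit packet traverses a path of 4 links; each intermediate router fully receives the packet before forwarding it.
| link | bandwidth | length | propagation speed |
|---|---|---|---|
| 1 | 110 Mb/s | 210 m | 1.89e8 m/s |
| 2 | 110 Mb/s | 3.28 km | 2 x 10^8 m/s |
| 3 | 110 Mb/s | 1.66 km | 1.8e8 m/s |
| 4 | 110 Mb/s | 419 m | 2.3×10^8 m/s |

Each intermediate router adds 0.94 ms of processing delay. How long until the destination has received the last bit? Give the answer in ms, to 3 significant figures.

L = 29000 bits.
Transmission delay per hop = L/R = 29000/110000000 = 0.263636 ms; 4 hops → 1.05455 ms.
Propagation delays (d/s per hop): 0.00111111, 0.0164, 0.00922222, 0.00182174 ms; sum = 0.0285551 ms.
Processing at 3 router(s): 3 × 0.94 ms = 2.82 ms.
End-to-end = 3.90 ms.

3.90 ms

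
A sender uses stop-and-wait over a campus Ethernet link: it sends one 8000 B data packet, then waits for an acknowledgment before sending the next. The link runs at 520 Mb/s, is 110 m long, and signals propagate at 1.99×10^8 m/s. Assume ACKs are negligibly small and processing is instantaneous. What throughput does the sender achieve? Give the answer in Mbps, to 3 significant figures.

515 Mbps

t_tx = L/R = 64000/520000000 = 0.000123077 s.
t_prop = 110/199000000 = 5.52764e-07 s; RTT = 1.10553e-06 s.
Cycle = t_tx + RTT = 0.000124182 s.
Throughput = L / cycle = 64000 / 0.000124182 = 515 Mbps.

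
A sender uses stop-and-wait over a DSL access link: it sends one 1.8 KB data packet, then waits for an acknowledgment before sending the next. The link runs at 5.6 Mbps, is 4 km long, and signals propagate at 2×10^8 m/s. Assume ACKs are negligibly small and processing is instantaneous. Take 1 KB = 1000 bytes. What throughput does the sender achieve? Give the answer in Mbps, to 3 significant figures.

t_tx = L/R = 14400/5600000 = 0.00257143 s.
t_prop = 4000/200000000 = 2e-05 s; RTT = 4e-05 s.
Cycle = t_tx + RTT = 0.00261143 s.
Throughput = L / cycle = 14400 / 0.00261143 = 5.51 Mbps.

5.51 Mbps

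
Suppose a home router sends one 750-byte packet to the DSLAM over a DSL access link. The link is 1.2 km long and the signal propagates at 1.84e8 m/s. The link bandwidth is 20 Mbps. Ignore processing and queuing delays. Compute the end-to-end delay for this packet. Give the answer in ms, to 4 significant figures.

L = 750 × 8 = 6000 bits.
Transmission delay = L/R = 6000 / 20000000 = 0.3 ms.
Propagation delay = d/s = 1200 m / 184000000 m/s = 0.00652174 ms.
Total = 0.3065 ms.

0.3065 ms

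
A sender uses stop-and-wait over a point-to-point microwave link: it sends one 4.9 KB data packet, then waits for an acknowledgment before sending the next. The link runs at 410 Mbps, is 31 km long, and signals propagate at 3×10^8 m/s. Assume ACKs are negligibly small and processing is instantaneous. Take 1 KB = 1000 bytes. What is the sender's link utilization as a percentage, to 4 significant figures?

31.63 %

t_tx = L/R = 39200/410000000 = 9.56098e-05 s.
t_prop = 31000/300000000 = 0.000103333 s; RTT = 0.000206667 s.
Cycle = t_tx + RTT = 0.000302276 s.
Utilization = t_tx / cycle = 9.56098e-05/0.000302276 = 31.63 %.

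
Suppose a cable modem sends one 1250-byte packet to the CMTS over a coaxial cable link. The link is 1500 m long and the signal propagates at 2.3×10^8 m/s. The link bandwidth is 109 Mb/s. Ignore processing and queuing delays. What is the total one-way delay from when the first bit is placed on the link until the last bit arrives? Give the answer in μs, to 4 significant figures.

98.26 μs

L = 1250 × 8 = 10000 bits.
Transmission delay = L/R = 10000 / 109000000 = 91.7431 μs.
Propagation delay = d/s = 1500 m / 2.3e+08 m/s = 6.52174 μs.
Total = 98.26 μs.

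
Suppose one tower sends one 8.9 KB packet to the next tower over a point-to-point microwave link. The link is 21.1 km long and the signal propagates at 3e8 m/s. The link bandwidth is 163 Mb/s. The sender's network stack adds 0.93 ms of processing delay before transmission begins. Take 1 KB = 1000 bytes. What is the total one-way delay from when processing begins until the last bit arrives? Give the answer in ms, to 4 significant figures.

L = 71200 bits.
Transmission delay = L/R = 71200 / 163000000 = 0.43681 ms.
Propagation delay = d/s = 21100 m / 300000000 m/s = 0.0703333 ms.
Plus processing delay 0.93 ms = 0.93 ms.
Total = 1.437 ms.

1.437 ms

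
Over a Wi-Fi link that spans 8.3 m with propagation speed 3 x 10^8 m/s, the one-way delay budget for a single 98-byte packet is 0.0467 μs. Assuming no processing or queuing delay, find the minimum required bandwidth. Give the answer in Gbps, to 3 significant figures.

L = 784 bits.
Propagation delay = 8.3 / 300000000 = 0.0276667 μs.
Transmission budget = 0.0467 − 0.0276667 = 0.0190333 μs.
R ≥ L / t_tx = 784 bits / 1.90333e-08 s = 41.2 Gbps.

41.2 Gbps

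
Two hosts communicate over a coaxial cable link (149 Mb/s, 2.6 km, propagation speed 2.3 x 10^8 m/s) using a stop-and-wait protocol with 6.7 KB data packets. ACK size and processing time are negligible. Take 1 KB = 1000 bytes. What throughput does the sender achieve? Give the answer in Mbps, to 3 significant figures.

140 Mbps

t_tx = L/R = 53600/149000000 = 0.000359732 s.
t_prop = 2600/2.3e+08 = 1.13043e-05 s; RTT = 2.26087e-05 s.
Cycle = t_tx + RTT = 0.00038234 s.
Throughput = L / cycle = 53600 / 0.00038234 = 140 Mbps.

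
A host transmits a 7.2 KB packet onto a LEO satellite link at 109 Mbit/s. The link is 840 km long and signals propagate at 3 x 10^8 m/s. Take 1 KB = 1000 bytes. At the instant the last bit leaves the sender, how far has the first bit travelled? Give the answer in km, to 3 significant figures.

t_tx = L/R = 57600/109000000 = 0.00052844 s.
Distance = s × t_tx = 300000000 × 0.00052844 = 159 km.

159 km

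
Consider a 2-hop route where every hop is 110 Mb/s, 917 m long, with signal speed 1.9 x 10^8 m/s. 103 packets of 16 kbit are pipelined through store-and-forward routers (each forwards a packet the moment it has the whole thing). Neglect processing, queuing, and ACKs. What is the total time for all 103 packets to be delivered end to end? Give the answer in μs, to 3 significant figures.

Per-hop transmission t_tx = L/R = 16000/110000000 = 145.455 μs.
Per-hop propagation t_prop = 917/190000000 = 4.82632 μs.
Pipeline fill: first packet needs 2·t_tx to clear all hops; remaining 102 packets each add one t_tx.
Total = (2+103-1)·t_tx + 2·t_prop = 104·145.455 + 2·4.82632 = 15100 μs.

15100 μs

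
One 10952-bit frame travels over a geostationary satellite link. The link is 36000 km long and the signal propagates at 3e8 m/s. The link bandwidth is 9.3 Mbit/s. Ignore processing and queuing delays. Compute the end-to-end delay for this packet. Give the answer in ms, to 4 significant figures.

121.2 ms

Transmission delay = L/R = 10952 / 9300000 = 1.17763 ms.
Propagation delay = d/s = 36000000 m / 300000000 m/s = 120 ms.
Total = 121.2 ms.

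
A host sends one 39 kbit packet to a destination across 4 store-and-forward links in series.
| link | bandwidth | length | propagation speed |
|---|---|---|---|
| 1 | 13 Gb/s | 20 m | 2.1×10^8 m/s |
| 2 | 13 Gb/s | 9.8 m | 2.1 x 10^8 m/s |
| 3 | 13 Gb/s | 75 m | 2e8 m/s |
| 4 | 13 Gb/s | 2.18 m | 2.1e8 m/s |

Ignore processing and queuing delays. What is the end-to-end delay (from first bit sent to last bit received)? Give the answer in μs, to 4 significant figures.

L = 39000 bits.
Transmission delay per hop = L/R = 39000/13000000000 = 3 μs; 4 hops → 12 μs.
Propagation delays (d/s per hop): 0.0952381, 0.0466667, 0.375, 0.010381 μs; sum = 0.527286 μs.
End-to-end = 12.53 μs.

12.53 μs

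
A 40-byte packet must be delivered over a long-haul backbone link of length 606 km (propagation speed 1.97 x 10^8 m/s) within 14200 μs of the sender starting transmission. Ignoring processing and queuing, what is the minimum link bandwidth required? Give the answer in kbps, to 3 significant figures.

L = 320 bits.
Propagation delay = 606000 / 197000000 = 3076.14 μs.
Transmission budget = 14200 − 3076.14 = 11123.9 μs.
R ≥ L / t_tx = 320 bits / 0.0111239 s = 28.8 kbps.

28.8 kbps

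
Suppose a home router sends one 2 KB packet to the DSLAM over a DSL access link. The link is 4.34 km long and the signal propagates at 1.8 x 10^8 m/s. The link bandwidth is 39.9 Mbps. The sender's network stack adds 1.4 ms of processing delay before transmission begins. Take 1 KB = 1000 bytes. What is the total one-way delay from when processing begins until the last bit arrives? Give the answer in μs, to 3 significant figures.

1830 μs

L = 16000 bits.
Transmission delay = L/R = 16000 / 39900000 = 401.003 μs.
Propagation delay = d/s = 4340 m / 180000000 m/s = 24.1111 μs.
Plus processing delay 1.4 ms = 1400 μs.
Total = 1830 μs.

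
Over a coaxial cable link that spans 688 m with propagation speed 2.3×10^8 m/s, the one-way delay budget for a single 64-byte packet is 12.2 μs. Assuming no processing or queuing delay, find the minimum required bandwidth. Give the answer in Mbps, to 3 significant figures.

55.6 Mbps

L = 512 bits.
Propagation delay = 688 / 2.3e+08 = 2.9913 μs.
Transmission budget = 12.2 − 2.9913 = 9.2087 μs.
R ≥ L / t_tx = 512 bits / 9.2087e-06 s = 55.6 Mbps.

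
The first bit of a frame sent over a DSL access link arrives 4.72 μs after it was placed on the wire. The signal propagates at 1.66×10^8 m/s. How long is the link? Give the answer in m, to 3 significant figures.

784 m

d = s × t_prop = 166000000 × 4.72e-06 = 784 m.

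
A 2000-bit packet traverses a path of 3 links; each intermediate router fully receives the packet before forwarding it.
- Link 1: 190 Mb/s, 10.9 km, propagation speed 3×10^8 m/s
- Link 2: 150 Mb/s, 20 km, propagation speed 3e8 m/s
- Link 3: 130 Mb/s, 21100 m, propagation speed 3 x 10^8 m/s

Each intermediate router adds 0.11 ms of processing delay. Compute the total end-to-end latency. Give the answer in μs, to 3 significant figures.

Transmission delays (L/R per hop): 10.5263, 13.3333, 15.3846 μs; sum = 39.2443 μs.
Propagation delays (d/s per hop): 36.3333, 66.6667, 70.3333 μs; sum = 173.333 μs.
Processing at 2 router(s): 2 × 0.11 ms = 220 μs.
End-to-end = 433 μs.

433 μs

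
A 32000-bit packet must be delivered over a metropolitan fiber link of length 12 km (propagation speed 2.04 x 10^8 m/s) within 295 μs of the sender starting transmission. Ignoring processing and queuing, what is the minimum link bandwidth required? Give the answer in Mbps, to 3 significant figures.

135 Mbps

Propagation delay = 12000 / 204000000 = 58.8235 μs.
Transmission budget = 295 − 58.8235 = 236.176 μs.
R ≥ L / t_tx = 32000 bits / 0.000236176 s = 135 Mbps.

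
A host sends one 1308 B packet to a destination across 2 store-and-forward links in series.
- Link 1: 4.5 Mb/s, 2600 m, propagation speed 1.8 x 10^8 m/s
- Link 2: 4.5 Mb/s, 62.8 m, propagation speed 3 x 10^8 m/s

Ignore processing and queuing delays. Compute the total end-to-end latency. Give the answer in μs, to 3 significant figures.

L = 1308 × 8 = 10464 bits.
Transmission delay per hop = L/R = 10464/4500000 = 2325.33 μs; 2 hops → 4650.67 μs.
Propagation delays (d/s per hop): 14.4444, 0.209333 μs; sum = 14.6538 μs.
End-to-end = 4670 μs.

4670 μs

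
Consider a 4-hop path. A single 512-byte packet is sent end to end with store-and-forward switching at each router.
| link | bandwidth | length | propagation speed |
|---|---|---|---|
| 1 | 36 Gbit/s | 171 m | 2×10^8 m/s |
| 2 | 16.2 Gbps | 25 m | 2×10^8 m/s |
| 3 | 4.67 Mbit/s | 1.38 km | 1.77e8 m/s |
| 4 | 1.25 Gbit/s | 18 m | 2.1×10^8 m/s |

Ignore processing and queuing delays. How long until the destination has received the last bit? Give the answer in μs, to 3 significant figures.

890 μs

L = 512 × 8 = 4096 bits.
Transmission delays (L/R per hop): 0.113778, 0.25284, 877.088, 3.2768 μs; sum = 880.731 μs.
Propagation delays (d/s per hop): 0.855, 0.125, 7.79661, 0.0857143 μs; sum = 8.86232 μs.
End-to-end = 890 μs.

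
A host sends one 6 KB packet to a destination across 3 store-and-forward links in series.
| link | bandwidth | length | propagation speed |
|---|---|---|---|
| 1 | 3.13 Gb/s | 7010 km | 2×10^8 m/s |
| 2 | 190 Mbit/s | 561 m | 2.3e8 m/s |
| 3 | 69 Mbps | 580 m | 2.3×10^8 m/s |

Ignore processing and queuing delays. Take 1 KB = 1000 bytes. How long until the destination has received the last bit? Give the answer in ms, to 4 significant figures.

L = 48000 bits.
Transmission delays (L/R per hop): 0.0153355, 0.252632, 0.695652 ms; sum = 0.963619 ms.
Propagation delays (d/s per hop): 35.05, 0.00243913, 0.00252174 ms; sum = 35.055 ms.
End-to-end = 36.02 ms.

36.02 ms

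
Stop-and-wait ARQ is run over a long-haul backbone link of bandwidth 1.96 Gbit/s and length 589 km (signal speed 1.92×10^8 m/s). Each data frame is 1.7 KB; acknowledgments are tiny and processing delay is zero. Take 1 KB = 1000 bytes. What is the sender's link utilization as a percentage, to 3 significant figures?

t_tx = L/R = 13600/1960000000 = 6.93878e-06 s.
t_prop = 589000/192000000 = 0.00306771 s; RTT = 0.00613542 s.
Cycle = t_tx + RTT = 0.00614236 s.
Utilization = t_tx / cycle = 6.93878e-06/0.00614236 = 0.113 %.

0.113 %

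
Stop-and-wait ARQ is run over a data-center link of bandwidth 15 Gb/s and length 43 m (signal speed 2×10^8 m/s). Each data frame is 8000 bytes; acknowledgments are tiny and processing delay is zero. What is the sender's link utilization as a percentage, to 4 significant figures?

90.84 %

t_tx = L/R = 64000/15000000000 = 4.26667e-06 s.
t_prop = 43/200000000 = 2.15e-07 s; RTT = 4.3e-07 s.
Cycle = t_tx + RTT = 4.69667e-06 s.
Utilization = t_tx / cycle = 4.26667e-06/4.69667e-06 = 90.84 %.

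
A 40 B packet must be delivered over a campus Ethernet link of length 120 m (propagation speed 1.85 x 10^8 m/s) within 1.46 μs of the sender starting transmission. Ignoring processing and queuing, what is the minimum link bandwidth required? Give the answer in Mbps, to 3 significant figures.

394 Mbps

L = 320 bits.
Propagation delay = 120 / 185000000 = 0.648649 μs.
Transmission budget = 1.46 − 0.648649 = 0.811351 μs.
R ≥ L / t_tx = 320 bits / 8.11351e-07 s = 394 Mbps.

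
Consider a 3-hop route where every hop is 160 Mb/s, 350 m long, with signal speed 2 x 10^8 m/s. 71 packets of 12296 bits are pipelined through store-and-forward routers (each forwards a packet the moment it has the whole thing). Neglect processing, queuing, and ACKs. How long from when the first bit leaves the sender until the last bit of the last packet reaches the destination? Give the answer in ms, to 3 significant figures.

5.62 ms

Per-hop transmission t_tx = L/R = 12296/160000000 = 0.07685 ms.
Per-hop propagation t_prop = 350/200000000 = 0.00175 ms.
Pipeline fill: first packet needs 3·t_tx to clear all hops; remaining 70 packets each add one t_tx.
Total = (3+71-1)·t_tx + 3·t_prop = 73·0.07685 + 3·0.00175 = 5.62 ms.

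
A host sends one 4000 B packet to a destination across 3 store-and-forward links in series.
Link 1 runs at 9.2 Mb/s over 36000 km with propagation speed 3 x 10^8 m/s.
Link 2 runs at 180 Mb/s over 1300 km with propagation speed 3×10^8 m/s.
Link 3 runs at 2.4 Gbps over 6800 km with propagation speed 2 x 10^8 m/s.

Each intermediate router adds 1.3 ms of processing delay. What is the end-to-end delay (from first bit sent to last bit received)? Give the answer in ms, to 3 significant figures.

165 ms

L = 4000 × 8 = 32000 bits.
Transmission delays (L/R per hop): 3.47826, 0.177778, 0.0133333 ms; sum = 3.66937 ms.
Propagation delays (d/s per hop): 120, 4.33333, 34 ms; sum = 158.333 ms.
Processing at 2 router(s): 2 × 1.3 ms = 2.6 ms.
End-to-end = 165 ms.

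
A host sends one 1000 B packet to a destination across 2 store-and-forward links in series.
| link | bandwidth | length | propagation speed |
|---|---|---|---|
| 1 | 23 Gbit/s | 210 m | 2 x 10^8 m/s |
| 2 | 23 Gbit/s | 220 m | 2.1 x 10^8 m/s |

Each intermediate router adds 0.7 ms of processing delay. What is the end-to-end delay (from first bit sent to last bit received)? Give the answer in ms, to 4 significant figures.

0.7028 ms

L = 1000 × 8 = 8000 bits.
Transmission delay per hop = L/R = 8000/23000000000 = 0.000347826 ms; 2 hops → 0.000695652 ms.
Propagation delays (d/s per hop): 0.00105, 0.00104762 ms; sum = 0.00209762 ms.
Processing at 1 router(s): 1 × 0.7 ms = 0.7 ms.
End-to-end = 0.7028 ms.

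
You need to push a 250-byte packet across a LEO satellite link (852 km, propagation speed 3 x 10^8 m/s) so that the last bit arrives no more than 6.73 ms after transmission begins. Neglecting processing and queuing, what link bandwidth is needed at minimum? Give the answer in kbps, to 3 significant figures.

L = 2000 bits.
Propagation delay = 852000 / 300000000 = 2.84 ms.
Transmission budget = 6.73 − 2.84 = 3.89 ms.
R ≥ L / t_tx = 2000 bits / 0.00389 s = 514 kbps.

514 kbps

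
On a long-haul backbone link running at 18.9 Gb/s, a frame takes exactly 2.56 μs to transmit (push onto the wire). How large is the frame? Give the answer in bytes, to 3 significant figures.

6050 bytes

L = R × t_tx = 18900000000 b/s × 2.56e-06 s = 48384 bits.
In bytes: 48384 / 8 = 6050 bytes.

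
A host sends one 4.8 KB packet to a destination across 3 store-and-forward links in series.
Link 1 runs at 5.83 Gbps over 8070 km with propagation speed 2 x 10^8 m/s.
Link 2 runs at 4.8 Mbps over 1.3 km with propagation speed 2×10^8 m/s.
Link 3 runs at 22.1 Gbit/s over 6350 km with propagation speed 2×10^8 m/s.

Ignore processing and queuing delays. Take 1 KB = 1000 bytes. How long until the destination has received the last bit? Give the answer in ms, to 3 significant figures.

L = 38400 bits.
Transmission delays (L/R per hop): 0.00658662, 8, 0.00173756 ms; sum = 8.00832 ms.
Propagation delays (d/s per hop): 40.35, 0.0065, 31.75 ms; sum = 72.1065 ms.
End-to-end = 80.1 ms.

80.1 ms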